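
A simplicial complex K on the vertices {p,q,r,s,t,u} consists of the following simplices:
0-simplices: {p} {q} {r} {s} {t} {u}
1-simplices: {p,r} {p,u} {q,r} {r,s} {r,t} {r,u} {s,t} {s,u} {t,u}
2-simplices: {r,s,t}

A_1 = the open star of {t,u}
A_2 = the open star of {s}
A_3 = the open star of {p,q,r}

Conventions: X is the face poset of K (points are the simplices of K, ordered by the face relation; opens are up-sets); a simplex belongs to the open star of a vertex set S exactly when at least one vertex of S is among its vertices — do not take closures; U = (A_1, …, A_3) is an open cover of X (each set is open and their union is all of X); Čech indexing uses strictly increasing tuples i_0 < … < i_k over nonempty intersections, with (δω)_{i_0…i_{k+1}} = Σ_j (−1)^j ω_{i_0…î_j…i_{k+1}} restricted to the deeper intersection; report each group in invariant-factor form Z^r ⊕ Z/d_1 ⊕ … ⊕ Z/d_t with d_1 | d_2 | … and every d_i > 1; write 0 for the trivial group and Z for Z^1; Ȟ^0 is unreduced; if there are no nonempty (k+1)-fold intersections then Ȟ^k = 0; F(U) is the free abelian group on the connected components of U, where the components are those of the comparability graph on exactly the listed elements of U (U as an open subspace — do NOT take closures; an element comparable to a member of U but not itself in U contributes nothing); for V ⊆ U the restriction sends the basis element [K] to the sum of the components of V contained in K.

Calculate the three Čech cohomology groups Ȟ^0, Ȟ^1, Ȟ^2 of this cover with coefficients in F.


nonempty overlaps:
  A1={{t},{u},{p,u},{r,t},{r,u},{s,t},{s,u},{t,u},{r,s,t}} A2={{s},{r,s},{s,t},{s,u},{r,s,t}} A3={{p},{q},{r},{p,r},{p,u},{q,r},{r,s},{r,t},{r,u},{r,s,t}}
  A12={{s,t},{s,u},{r,s,t}} A13={{p,u},{r,t},{r,u},{r,s,t}} A23={{r,s},{r,s,t}}
  A123={{r,s,t}}
components per intersection:
  A1: {{t},{u},{p,u},{r,t},{r,u},{s,t},{s,u},{t,u},{r,s,t}}
  A2: {{s},{r,s},{s,t},{s,u},{r,s,t}}
  A3: {{p},{q},{r},{p,r},{p,u},{q,r},{r,s},{r,t},{r,u},{r,s,t}}
  A12: {{s,t},{r,s,t}} {{s,u}}
  A13: {{p,u}} {{r,t},{r,s,t}} {{r,u}}
  A23: {{r,s},{r,s,t}}
  A123: {{r,s,t}}
C dims 3,6,1; δ0: rk 2, SNF 1^2; δ1: rk 1, SNF 1^1
degree 0: 3−2−0 = 1 → Ȟ^0 ≅ Z
degree 1: 6−1−2 = 3 → Ȟ^1 ≅ Z^3
degree 2: 1−0−1 = 0 → Ȟ^2 ≅ 0

Ȟ^0 = Z, Ȟ^1 = Z^3 and Ȟ^2 = 0


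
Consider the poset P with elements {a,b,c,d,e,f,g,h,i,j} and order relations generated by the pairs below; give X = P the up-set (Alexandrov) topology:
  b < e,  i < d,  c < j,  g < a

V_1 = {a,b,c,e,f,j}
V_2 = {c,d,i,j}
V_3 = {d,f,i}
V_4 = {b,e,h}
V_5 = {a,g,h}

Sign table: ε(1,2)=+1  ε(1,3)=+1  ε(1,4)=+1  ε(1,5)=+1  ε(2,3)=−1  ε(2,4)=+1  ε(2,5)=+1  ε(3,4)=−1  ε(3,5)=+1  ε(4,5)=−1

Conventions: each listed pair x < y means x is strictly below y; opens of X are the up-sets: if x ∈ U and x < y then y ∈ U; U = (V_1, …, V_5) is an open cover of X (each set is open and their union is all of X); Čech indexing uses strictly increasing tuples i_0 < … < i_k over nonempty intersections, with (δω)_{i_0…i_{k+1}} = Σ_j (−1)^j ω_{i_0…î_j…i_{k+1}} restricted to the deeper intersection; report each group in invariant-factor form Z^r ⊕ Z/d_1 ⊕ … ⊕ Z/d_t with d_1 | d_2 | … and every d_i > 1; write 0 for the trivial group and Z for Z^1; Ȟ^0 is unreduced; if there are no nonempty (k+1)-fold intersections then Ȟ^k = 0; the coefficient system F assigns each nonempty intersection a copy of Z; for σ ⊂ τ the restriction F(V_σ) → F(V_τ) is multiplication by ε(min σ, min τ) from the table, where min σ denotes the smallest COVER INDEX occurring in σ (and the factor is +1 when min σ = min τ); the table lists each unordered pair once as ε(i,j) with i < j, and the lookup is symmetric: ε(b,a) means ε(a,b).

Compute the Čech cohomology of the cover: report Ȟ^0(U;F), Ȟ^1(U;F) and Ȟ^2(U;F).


nerve of the cover:
  V12={c,j} V13={f} V14={b,e} V15={a} V23={d,i} V45={h}
C dims 5,6; δ0: rk 5, SNF 1^4·2
Ȟ^0 = (5 − 5) − 0 = 0, so Ȟ^0 ≅ 0
Ȟ^1 = (6 − 0) − 5 = 1 plus torsion [2], so Ȟ^1 ≅ Z ⊕ Z/2
Ȟ^2 = (0 − 0) − 0 = 0, so Ȟ^2 ≅ 0

Ȟ^0 = 0, Ȟ^1 = Z ⊕ Z/2, Ȟ^2 = 0


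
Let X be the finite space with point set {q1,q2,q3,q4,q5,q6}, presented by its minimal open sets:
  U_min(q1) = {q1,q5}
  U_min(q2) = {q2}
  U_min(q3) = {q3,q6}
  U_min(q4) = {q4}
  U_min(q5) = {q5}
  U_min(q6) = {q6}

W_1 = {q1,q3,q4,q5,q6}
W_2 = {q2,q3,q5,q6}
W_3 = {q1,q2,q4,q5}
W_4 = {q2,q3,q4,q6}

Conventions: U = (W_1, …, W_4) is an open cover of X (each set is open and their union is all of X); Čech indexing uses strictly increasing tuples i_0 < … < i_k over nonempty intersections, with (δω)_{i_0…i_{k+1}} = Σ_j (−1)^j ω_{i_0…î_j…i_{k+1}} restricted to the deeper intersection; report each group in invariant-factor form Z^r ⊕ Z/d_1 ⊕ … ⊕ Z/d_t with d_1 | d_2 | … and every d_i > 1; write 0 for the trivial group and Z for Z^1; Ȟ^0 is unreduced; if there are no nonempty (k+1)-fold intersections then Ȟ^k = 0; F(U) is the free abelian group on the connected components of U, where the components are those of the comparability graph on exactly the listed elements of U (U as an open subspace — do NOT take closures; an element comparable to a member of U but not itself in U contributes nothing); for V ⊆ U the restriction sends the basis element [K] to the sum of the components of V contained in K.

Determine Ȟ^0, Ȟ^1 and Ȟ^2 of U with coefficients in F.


intersection data:
  W12={q3,q5,q6} W13={q1,q4,q5} W14={q3,q4,q6} W23={q2,q5} W24={q2,q3,q6} W34={q2,q4}
  W123={q5} W124={q3,q6} W134={q4} W234={q2}
components per intersection:
  W1: {q1,q5} {q3,q6} {q4}
  W2: {q2} {q3,q6} {q5}
  W3: {q1,q5} {q2} {q4}
  W4: {q2} {q3,q6} {q4}
  W12: {q3,q6} {q5}
  W13: {q1,q5} {q4}
  W14: {q3,q6} {q4}
  W23: {q2} {q5}
  W24: {q2} {q3,q6}
  W34: {q2} {q4}
  W123: {q5}
  W124: {q3,q6}
  W134: {q4}
  W234: {q2}
C dims 12,12,4; δ0: rk 8, SNF 1^8; δ1: rk 4, SNF 1^4
Ȟ^0 = (12 − 8) − 0 = 4, so Ȟ^0 ≅ Z^4
Ȟ^1 = (12 − 4) − 8 = 0, so Ȟ^1 ≅ 0
Ȟ^2 = (4 − 0) − 4 = 0, so Ȟ^2 ≅ 0

Ȟ^0(U;F) ≅ Z^4, Ȟ^1(U;F) ≅ 0 and Ȟ^2(U;F) ≅ 0


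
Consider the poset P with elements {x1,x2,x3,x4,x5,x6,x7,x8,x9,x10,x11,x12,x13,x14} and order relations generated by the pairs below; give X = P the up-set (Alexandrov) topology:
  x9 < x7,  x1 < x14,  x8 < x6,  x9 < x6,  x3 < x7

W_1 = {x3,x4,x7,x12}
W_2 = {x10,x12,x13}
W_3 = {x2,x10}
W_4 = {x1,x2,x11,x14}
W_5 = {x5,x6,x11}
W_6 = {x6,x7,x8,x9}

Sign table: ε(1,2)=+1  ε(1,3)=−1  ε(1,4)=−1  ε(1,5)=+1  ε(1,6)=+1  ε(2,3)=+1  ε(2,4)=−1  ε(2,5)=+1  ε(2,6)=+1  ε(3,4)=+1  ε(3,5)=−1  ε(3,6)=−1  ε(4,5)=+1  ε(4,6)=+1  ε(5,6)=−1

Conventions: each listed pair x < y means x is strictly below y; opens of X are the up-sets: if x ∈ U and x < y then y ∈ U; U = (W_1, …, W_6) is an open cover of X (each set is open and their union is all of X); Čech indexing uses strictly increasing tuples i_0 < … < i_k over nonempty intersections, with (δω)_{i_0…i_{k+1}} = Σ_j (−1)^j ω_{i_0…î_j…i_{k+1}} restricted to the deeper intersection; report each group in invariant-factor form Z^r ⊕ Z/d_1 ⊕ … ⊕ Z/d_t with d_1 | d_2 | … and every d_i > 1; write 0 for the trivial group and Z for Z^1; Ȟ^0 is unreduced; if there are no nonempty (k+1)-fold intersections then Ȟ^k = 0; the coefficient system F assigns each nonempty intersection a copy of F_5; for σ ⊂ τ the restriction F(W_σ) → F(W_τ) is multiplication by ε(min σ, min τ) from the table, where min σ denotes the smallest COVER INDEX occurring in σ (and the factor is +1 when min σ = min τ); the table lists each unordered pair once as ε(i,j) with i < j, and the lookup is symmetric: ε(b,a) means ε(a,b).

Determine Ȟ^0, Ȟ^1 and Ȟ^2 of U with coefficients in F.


nerve simplices:
  W12={x12} W16={x7} W23={x10} W34={x2} W45={x11} W56={x6}
C dims 6,6; δ0: rk_F5 6
degree 0: 6−6−0 = 0 → Ȟ^0 ≅ 0
degree 1: 6−0−6 = 0 → Ȟ^1 ≅ 0
degree 2: 0−0−0 = 0 → Ȟ^2 ≅ 0

Ȟ^0(U;F) ≅ 0, Ȟ^1(U;F) ≅ 0 and Ȟ^2(U;F) ≅ 0


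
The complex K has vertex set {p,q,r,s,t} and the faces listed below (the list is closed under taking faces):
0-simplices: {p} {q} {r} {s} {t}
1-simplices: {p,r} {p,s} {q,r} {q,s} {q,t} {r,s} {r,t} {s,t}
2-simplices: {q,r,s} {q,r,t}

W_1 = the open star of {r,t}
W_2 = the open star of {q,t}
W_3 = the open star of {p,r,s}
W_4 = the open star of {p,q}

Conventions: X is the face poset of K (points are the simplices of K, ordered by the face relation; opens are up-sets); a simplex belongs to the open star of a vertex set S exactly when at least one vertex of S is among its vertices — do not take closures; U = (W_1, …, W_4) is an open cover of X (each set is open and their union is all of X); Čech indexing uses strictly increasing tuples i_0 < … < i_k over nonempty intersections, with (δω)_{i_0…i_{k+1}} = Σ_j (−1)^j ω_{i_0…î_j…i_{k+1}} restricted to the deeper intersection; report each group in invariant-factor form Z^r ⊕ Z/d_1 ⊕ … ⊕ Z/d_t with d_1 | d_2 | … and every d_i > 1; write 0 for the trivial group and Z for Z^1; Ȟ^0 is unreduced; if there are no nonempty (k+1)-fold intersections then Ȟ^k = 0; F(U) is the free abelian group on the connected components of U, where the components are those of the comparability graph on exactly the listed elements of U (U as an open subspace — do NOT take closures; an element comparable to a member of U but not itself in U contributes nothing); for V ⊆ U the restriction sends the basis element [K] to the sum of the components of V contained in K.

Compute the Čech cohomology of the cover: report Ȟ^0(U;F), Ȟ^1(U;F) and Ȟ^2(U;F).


cover nerve:
  W1={{r},{t},{p,r},{q,r},{q,t},{r,s},{r,t},{s,t},{q,r,s},{q,r,t}} W2={{q},{t},{q,r},{q,s},{q,t},{r,t},{s,t},{q,r,s},{q,r,t}} W3={{p},{r},{s},{p,r},{p,s},{q,r},{q,s},{r,s},{r,t},{s,t},{q,r,s},{q,r,t}} W4={{p},{q},{p,r},{p,s},{q,r},{q,s},{q,t},{q,r,s},{q,r,t}}
  W12={{t},{q,r},{q,t},{r,t},{s,t},{q,r,s},{q,r,t}} W13={{r},{p,r},{q,r},{r,s},{r,t},{s,t},{q,r,s},{q,r,t}} W14={{p,r},{q,r},{q,t},{q,r,s},{q,r,t}} W23={{q,r},{q,s},{r,t},{s,t},{q,r,s},{q,r,t}} W24={{q},{q,r},{q,s},{q,t},{q,r,s},{q,r,t}} W34={{p},{p,r},{p,s},{q,r},{q,s},{q,r,s},{q,r,t}}
  W123={{q,r},{r,t},{s,t},{q,r,s},{q,r,t}} W124={{q,r},{q,t},{q,r,s},{q,r,t}} W134={{p,r},{q,r},{q,r,s},{q,r,t}} W234={{q,r},{q,s},{q,r,s},{q,r,t}}
  W1234={{q,r},{q,r,s},{q,r,t}}
components per intersection:
  W1: {{r},{t},{p,r},{q,r},{q,t},{r,s},{r,t},{s,t},{q,r,s},{q,r,t}}
  W2: {{q},{t},{q,r},{q,s},{q,t},{r,t},{s,t},{q,r,s},{q,r,t}}
  W3: {{p},{r},{s},{p,r},{p,s},{q,r},{q,s},{r,s},{r,t},{s,t},{q,r,s},{q,r,t}}
  W4: {{p},{p,r},{p,s}} {{q},{q,r},{q,s},{q,t},{q,r,s},{q,r,t}}
  W12: {{t},{q,r},{q,t},{r,t},{s,t},{q,r,s},{q,r,t}}
  W13: {{r},{p,r},{q,r},{r,s},{r,t},{q,r,s},{q,r,t}} {{s,t}}
  W14: {{p,r}} {{q,r},{q,t},{q,r,s},{q,r,t}}
  W23: {{q,r},{q,s},{r,t},{q,r,s},{q,r,t}} {{s,t}}
  W24: {{q},{q,r},{q,s},{q,t},{q,r,s},{q,r,t}}
  W34: {{p},{p,r},{p,s}} {{q,r},{q,s},{q,r,s},{q,r,t}}
  W123: {{q,r},{r,t},{q,r,s},{q,r,t}} {{s,t}}
  W124: {{q,r},{q,t},{q,r,s},{q,r,t}}
  W134: {{p,r}} {{q,r},{q,r,s},{q,r,t}}
  W234: {{q,r},{q,s},{q,r,s},{q,r,t}}
  W1234: {{q,r},{q,r,s},{q,r,t}}
C dims 5,10,6,1; δ0: rk 4, SNF 1^4; δ1: rk 5, SNF 1^5; δ2: rk 1, SNF 1^1
Ȟ^0: (5−4)−0=1 ⇒ Z
Ȟ^1: (10−5)−4=1 ⇒ Z
Ȟ^2: (6−1)−5=0 ⇒ 0

Ȟ^0 ≅ Z, Ȟ^1 ≅ Z and Ȟ^2 ≅ 0


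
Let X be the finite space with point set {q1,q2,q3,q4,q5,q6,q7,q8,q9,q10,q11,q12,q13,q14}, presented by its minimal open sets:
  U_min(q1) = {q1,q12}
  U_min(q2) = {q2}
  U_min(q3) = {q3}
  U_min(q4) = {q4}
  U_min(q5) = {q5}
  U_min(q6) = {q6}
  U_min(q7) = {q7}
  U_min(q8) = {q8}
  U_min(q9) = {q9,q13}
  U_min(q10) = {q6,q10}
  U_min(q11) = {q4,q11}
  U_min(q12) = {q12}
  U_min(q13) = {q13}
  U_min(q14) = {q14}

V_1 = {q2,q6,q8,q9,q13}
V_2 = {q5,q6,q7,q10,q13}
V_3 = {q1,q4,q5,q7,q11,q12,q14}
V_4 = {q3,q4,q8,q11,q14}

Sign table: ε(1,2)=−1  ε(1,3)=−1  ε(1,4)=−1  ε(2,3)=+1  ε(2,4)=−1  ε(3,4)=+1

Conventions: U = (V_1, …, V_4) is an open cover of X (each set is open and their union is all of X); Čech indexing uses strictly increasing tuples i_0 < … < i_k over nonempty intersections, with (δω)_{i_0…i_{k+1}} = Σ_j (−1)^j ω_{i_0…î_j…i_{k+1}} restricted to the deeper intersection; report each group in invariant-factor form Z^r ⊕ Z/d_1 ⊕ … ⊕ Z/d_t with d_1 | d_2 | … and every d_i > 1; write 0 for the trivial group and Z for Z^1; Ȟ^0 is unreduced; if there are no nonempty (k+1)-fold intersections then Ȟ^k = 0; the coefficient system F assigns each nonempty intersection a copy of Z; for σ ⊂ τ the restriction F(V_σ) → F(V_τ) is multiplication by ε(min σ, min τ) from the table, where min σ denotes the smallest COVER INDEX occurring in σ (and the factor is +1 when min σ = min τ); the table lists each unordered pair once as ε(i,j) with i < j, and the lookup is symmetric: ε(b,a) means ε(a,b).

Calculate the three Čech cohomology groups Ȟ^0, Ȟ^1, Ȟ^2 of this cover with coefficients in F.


Ȟ^0 = Z, Ȟ^1 = Z and Ȟ^2 = 0

cover nerve:
  V12={q6,q13} V14={q8} V23={q5,q7} V34={q4,q11,q14}
C dims 4,4; δ0: rk 3, SNF 1^3
Ȟ^0: (4−3)−0=1 ⇒ Z
Ȟ^1: (4−0)−3=1 ⇒ Z
Ȟ^2: (0−0)−0=0 ⇒ 0


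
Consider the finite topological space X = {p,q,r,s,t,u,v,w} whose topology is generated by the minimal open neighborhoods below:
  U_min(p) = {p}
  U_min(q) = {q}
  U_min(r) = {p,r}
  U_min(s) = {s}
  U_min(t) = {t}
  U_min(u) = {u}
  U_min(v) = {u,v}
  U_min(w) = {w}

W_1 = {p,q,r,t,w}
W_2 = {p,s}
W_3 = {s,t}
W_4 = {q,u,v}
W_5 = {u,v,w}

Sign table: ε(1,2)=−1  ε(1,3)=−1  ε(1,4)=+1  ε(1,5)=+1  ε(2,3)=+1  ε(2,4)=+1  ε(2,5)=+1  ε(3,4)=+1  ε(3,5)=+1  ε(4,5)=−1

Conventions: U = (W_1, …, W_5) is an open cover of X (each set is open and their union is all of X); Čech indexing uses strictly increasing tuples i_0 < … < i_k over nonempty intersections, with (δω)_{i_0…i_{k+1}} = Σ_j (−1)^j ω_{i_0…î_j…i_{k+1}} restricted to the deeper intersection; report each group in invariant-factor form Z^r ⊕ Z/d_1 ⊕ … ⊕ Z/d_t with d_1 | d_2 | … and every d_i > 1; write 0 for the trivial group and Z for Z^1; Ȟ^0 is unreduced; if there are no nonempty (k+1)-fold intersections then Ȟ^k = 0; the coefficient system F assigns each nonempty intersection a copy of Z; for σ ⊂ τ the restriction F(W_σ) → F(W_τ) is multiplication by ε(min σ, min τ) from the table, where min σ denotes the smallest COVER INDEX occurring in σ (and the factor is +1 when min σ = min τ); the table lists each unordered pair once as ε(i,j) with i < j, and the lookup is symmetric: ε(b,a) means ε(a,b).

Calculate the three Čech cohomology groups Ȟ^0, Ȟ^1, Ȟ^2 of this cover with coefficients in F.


Ȟ^0 = 0, Ȟ^1 = Z ⊕ Z/2 and Ȟ^2 = 0

nonempty intersections:
  W12={p} W13={t} W14={q} W15={w} W23={s} W45={u,v}
C dims 5,6; δ0: rk 5, SNF 1^4·2
Ȟ^0: (5−5)−0=0 ⇒ 0
Ȟ^1: (6−0)−5=1 plus torsion [2] ⇒ Z ⊕ Z/2
Ȟ^2: (0−0)−0=0 ⇒ 0


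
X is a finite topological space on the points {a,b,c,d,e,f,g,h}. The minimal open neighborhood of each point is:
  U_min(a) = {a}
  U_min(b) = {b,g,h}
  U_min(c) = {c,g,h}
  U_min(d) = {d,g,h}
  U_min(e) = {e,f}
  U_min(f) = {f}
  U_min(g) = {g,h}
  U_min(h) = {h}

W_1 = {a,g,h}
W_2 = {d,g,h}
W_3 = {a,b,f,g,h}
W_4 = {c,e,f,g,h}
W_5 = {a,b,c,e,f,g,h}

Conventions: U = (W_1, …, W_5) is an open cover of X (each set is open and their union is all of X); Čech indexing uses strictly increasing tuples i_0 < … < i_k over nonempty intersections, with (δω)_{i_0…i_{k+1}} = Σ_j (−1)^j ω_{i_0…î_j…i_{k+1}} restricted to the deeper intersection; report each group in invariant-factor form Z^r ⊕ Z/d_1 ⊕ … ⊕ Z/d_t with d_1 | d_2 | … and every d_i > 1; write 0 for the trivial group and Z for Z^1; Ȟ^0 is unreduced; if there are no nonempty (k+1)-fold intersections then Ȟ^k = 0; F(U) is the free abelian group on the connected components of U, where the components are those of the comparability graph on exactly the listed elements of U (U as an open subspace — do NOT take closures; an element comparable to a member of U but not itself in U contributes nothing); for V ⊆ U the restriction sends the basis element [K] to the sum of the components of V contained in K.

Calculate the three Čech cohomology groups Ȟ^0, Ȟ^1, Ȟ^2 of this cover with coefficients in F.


nerve simplices:
  W12={g,h} W13={a,g,h} W14={g,h} W15={a,g,h} W23={g,h} W24={g,h} W25={g,h} W34={f,g,h} W35={a,b,f,g,h} W45={c,e,f,g,h}
  W123={g,h} W124={g,h} W125={g,h} W134={g,h} W135={a,g,h} W145={g,h} W234={g,h} W235={g,h} W245={g,h} W345={f,g,h}
  W1234={g,h} W1235={g,h} W1245={g,h} W1345={g,h} W2345={g,h}
  W12345={g,h}
components per intersection:
  W1: {a} {g,h}
  W2: {d,g,h}
  W3: {a} {b,g,h} {f}
  W4: {c,g,h} {e,f}
  W5: {a} {b,c,g,h} {e,f}
  W12: {g,h}
  W13: {a} {g,h}
  W14: {g,h}
  W15: {a} {g,h}
  W23: {g,h}
  W24: {g,h}
  W25: {g,h}
  W34: {f} {g,h}
  W35: {a} {b,g,h} {f}
  W45: {c,g,h} {e,f}
  W123: {g,h}
  W124: {g,h}
  W125: {g,h}
  W134: {g,h}
  W135: {a} {g,h}
  W145: {g,h}
  W234: {g,h}
  W235: {g,h}
  W245: {g,h}
  W345: {f} {g,h}
  W1234: {g,h}
  W1235: {g,h}
  W1245: {g,h}
  W1345: {g,h}
  W2345: {g,h}
  W12345: {g,h}
C dims 11,16,12,5; δ0: rk 8, SNF 1^8; δ1: rk 8, SNF 1^8; δ2: rk 4, SNF 1^4
degree 0: 11−8−0 = 3 → Ȟ^0 ≅ Z^3
degree 1: 16−8−8 = 0 → Ȟ^1 ≅ 0
degree 2: 12−4−8 = 0 → Ȟ^2 ≅ 0

Ȟ^0(U;F) ≅ Z^3; Ȟ^1(U;F) ≅ 0; Ȟ^2(U;F) ≅ 0


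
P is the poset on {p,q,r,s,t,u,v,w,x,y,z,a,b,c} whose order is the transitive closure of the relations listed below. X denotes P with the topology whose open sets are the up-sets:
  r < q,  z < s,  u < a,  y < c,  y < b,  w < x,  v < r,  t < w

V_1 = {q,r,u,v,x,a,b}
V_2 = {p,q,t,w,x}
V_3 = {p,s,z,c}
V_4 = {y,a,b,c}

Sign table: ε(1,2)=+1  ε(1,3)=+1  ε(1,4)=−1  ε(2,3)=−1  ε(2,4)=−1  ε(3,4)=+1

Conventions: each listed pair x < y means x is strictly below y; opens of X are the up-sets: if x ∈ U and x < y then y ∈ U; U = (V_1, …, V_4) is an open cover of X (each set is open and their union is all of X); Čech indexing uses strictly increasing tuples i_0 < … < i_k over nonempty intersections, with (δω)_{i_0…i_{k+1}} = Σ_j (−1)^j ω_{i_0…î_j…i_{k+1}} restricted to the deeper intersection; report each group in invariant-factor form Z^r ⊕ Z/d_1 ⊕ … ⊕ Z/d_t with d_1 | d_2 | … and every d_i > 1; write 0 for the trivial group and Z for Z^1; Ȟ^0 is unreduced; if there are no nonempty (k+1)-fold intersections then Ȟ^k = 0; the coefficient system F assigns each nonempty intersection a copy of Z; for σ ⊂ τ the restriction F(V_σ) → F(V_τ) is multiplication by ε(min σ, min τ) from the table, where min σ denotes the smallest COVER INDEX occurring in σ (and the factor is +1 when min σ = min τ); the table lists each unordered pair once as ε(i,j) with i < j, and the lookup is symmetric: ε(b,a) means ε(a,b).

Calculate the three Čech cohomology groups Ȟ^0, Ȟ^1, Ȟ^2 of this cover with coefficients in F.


Ȟ^0 ≅ Z, Ȟ^1 ≅ Z, Ȟ^2 ≅ 0

nerve of the cover:
  V12={q,x} V14={a,b} V23={p} V34={c}
C dims 4,4; δ0: rk 3, SNF 1^3
Ȟ^0 = (4 − 3) − 0 = 1, so Ȟ^0 ≅ Z
Ȟ^1 = (4 − 0) − 3 = 1, so Ȟ^1 ≅ Z
Ȟ^2 = (0 − 0) − 0 = 0, so Ȟ^2 ≅ 0


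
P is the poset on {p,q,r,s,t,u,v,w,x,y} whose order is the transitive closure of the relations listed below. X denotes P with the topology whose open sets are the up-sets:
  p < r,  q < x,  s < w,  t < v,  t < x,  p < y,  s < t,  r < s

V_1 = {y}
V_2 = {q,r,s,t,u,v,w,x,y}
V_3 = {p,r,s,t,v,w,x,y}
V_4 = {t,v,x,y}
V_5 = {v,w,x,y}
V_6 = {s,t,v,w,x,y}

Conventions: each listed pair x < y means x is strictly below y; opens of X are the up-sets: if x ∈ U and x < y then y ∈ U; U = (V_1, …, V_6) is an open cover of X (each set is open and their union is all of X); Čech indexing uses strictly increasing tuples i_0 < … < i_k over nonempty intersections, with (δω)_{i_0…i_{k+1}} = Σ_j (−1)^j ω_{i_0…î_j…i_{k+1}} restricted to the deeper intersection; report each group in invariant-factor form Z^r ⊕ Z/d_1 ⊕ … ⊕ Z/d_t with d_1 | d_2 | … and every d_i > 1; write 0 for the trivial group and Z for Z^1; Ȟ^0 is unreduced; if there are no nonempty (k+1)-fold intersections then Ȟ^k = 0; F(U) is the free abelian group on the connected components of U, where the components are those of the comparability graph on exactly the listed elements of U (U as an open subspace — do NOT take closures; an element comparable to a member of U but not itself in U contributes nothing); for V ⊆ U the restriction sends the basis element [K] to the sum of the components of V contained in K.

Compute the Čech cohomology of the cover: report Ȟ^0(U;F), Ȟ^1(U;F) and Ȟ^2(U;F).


cover nerve:
  V12={y} V13={y} V14={y} V15={y} V16={y} V23={r,s,t,v,w,x,y} V24={t,v,x,y} V25={v,w,x,y} V26={s,t,v,w,x,y} V34={t,v,x,y} V35={v,w,x,y} V36={s,t,v,w,x,y} V45={v,x,y} V46={t,v,x,y} V56={v,w,x,y}
  V123={y} V124={y} V125={y} V126={y} V134={y} V135={y} V136={y} V145={y} V146={y} V156={y} V234={t,v,x,y} V235={v,w,x,y} V236={s,t,v,w,x,y} V245={v,x,y} V246={t,v,x,y} V256={v,w,x,y} V345={v,x,y} V346={t,v,x,y} V356={v,w,x,y} V456={v,x,y}
  V1234={y} V1235={y} V1236={y} V1245={y} V1246={y} V1256={y} V1345={y} V1346={y} V1356={y} V1456={y} V2345={v,x,y} V2346={t,v,x,y} V2356={v,w,x,y} V2456={v,x,y} V3456={v,x,y}
  V12345={y} V12346={y} V12356={y} V12456={y} V13456={y} V23456={v,x,y}
  V123456={y}
components per intersection:
  V1: {y}
  V2: {q,r,s,t,v,w,x} {u} {y}
  V3: {p,r,s,t,v,w,x,y}
  V4: {t,v,x} {y}
  V5: {v} {w} {x} {y}
  V6: {s,t,v,w,x} {y}
  V12: {y}
  V13: {y}
  V14: {y}
  V15: {y}
  V16: {y}
  V23: {r,s,t,v,w,x} {y}
  V24: {t,v,x} {y}
  V25: {v} {w} {x} {y}
  V26: {s,t,v,w,x} {y}
  V34: {t,v,x} {y}
  V35: {v} {w} {x} {y}
  V36: {s,t,v,w,x} {y}
  V45: {v} {x} {y}
  V46: {t,v,x} {y}
  V56: {v} {w} {x} {y}
  V123: {y}
  V124: {y}
  V125: {y}
  V126: {y}
  V134: {y}
  V135: {y}
  V136: {y}
  V145: {y}
  V146: {y}
  V156: {y}
  V234: {t,v,x} {y}
  V235: {v} {w} {x} {y}
  V236: {s,t,v,w,x} {y}
  V245: {v} {x} {y}
  V246: {t,v,x} {y}
  V256: {v} {w} {x} {y}
  V345: {v} {x} {y}
  V346: {t,v,x} {y}
  V356: {v} {w} {x} {y}
  V456: {v} {x} {y}
  V1234: {y}
  V1235: {y}
  V1236: {y}
  V1245: {y}
  V1246: {y}
  V1256: {y}
  V1345: {y}
  V1346: {y}
  V1356: {y}
  V1456: {y}
  V2345: {v} {x} {y}
  V2346: {t,v,x} {y}
  V2356: {v} {w} {x} {y}
  V2456: {v} {x} {y}
  V3456: {v} {x} {y}
  V12345: {y}
  V12346: {y}
  V12356: {y}
  V12456: {y}
  V13456: {y}
  V23456: {v} {x} {y}
  V123456: {y}
C dims 13,32,39,25; δ0: rk 11, SNF 1^11; δ1: rk 21, SNF 1^21; δ2: rk 18, SNF 1^18
Ȟ^0: (13−11)−0=2 ⇒ Z^2
Ȟ^1: (32−21)−11=0 ⇒ 0
Ȟ^2: (39−18)−21=0 ⇒ 0

Ȟ^0 = Z^2, Ȟ^1 = 0, Ȟ^2 = 0


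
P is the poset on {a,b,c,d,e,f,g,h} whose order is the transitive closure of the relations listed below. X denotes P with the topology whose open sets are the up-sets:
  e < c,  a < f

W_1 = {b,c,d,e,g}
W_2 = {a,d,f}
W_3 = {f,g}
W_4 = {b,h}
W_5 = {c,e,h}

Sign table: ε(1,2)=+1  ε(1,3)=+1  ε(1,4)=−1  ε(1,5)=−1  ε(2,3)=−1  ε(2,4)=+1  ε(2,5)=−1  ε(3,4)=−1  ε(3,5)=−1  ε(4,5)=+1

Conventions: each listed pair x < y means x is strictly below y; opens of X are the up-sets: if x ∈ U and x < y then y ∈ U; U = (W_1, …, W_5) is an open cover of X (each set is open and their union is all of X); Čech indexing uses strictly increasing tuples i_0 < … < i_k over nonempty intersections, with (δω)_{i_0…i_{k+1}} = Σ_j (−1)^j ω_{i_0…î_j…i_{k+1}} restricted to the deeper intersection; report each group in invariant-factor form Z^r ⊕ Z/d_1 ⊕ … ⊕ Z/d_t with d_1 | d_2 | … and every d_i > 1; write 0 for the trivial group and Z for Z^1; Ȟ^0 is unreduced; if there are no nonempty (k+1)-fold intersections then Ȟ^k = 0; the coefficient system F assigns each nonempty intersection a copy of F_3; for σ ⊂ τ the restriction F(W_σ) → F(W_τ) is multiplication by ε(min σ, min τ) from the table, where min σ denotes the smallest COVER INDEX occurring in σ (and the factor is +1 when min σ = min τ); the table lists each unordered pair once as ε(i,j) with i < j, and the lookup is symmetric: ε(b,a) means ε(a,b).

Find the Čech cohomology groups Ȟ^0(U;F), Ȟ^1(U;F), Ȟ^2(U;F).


intersection data:
  W12={d} W13={g} W14={b} W15={c,e} W23={f} W45={h}
C dims 5,6; δ0: rk_F3 5
Ȟ^0 = (5 − 5) − 0 = 0, so Ȟ^0 ≅ 0
Ȟ^1 = (6 − 0) − 5 = 1, so Ȟ^1 ≅ Z/3
Ȟ^2 = (0 − 0) − 0 = 0, so Ȟ^2 ≅ 0

Ȟ^0 = 0; Ȟ^1 = Z/3; Ȟ^2 = 0


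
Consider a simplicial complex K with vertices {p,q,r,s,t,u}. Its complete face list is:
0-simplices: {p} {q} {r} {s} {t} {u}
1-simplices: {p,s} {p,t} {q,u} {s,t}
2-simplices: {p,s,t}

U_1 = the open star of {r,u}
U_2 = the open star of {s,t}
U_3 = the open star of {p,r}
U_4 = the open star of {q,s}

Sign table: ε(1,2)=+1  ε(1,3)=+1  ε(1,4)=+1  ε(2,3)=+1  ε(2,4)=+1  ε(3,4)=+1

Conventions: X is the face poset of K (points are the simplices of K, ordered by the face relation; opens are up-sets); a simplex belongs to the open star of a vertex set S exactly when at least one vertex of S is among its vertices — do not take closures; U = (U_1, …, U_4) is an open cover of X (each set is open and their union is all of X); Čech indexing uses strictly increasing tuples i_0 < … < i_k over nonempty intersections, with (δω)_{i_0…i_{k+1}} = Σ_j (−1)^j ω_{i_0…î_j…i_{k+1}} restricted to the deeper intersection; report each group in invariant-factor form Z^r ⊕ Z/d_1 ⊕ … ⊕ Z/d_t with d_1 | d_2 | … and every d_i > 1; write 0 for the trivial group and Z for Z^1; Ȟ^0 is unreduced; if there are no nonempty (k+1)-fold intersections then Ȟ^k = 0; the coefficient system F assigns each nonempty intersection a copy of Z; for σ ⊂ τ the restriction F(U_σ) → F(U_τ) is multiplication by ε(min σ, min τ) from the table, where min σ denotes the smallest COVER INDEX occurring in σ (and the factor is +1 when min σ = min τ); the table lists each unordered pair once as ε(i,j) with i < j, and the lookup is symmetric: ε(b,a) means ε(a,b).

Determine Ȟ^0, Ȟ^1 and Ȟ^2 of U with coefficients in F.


nonempty overlaps:
  U1={{r},{u},{q,u}} U2={{s},{t},{p,s},{p,t},{s,t},{p,s,t}} U3={{p},{r},{p,s},{p,t},{p,s,t}} U4={{q},{s},{p,s},{q,u},{s,t},{p,s,t}}
  U13={{r}} U14={{q,u}} U23={{p,s},{p,t},{p,s,t}} U24={{s},{p,s},{s,t},{p,s,t}} U34={{p,s},{p,s,t}}
  U234={{p,s},{p,s,t}}
C dims 4,5,1; δ0: rk 3, SNF 1^3; δ1: rk 1, SNF 1^1
degree 0: 4−3−0 = 1 → Ȟ^0 ≅ Z
degree 1: 5−1−3 = 1 → Ȟ^1 ≅ Z
degree 2: 1−0−1 = 0 → Ȟ^2 ≅ 0

Ȟ^0 ≅ Z, Ȟ^1 ≅ Z and Ȟ^2 ≅ 0


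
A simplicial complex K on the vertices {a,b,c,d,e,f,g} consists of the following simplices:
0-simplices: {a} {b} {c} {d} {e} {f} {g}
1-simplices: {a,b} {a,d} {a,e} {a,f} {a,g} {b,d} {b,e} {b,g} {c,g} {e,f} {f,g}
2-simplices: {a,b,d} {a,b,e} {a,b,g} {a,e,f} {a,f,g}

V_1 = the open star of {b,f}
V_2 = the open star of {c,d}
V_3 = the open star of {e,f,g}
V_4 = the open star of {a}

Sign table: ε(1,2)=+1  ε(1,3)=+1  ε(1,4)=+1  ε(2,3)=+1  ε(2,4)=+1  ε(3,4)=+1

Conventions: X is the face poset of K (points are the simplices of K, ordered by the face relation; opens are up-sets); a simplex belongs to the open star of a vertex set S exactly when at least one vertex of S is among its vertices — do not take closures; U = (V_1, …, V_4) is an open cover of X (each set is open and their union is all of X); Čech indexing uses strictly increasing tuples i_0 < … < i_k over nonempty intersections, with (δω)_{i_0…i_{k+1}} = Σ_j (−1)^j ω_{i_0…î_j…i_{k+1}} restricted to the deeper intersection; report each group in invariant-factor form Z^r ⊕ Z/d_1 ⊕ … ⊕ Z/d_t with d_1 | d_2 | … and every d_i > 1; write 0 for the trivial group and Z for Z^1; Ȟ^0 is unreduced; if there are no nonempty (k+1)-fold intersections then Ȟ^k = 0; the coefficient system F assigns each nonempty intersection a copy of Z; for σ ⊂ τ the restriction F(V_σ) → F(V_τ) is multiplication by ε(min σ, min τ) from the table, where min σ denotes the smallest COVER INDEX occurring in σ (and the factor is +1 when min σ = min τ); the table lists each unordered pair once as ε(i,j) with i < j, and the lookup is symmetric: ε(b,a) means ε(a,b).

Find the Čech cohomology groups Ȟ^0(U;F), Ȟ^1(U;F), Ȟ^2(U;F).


Ȟ^0 = Z,  Ȟ^1 = Z,  Ȟ^2 = 0

cover nerve:
  V1={{b},{f},{a,b},{a,f},{b,d},{b,e},{b,g},{e,f},{f,g},{a,b,d},{a,b,e},{a,b,g},{a,e,f},{a,f,g}} V2={{c},{d},{a,d},{b,d},{c,g},{a,b,d}} V3={{e},{f},{g},{a,e},{a,f},{a,g},{b,e},{b,g},{c,g},{e,f},{f,g},{a,b,e},{a,b,g},{a,e,f},{a,f,g}} V4={{a},{a,b},{a,d},{a,e},{a,f},{a,g},{a,b,d},{a,b,e},{a,b,g},{a,e,f},{a,f,g}}
  V12={{b,d},{a,b,d}} V13={{f},{a,f},{b,e},{b,g},{e,f},{f,g},{a,b,e},{a,b,g},{a,e,f},{a,f,g}} V14={{a,b},{a,f},{a,b,d},{a,b,e},{a,b,g},{a,e,f},{a,f,g}} V23={{c,g}} V24={{a,d},{a,b,d}} V34={{a,e},{a,f},{a,g},{a,b,e},{a,b,g},{a,e,f},{a,f,g}}
  V124={{a,b,d}} V134={{a,f},{a,b,e},{a,b,g},{a,e,f},{a,f,g}}
C dims 4,6,2; δ0: rk 3, SNF 1^3; δ1: rk 2, SNF 1^2
Ȟ^0: (4−3)−0=1 ⇒ Z
Ȟ^1: (6−2)−3=1 ⇒ Z
Ȟ^2: (2−0)−2=0 ⇒ 0


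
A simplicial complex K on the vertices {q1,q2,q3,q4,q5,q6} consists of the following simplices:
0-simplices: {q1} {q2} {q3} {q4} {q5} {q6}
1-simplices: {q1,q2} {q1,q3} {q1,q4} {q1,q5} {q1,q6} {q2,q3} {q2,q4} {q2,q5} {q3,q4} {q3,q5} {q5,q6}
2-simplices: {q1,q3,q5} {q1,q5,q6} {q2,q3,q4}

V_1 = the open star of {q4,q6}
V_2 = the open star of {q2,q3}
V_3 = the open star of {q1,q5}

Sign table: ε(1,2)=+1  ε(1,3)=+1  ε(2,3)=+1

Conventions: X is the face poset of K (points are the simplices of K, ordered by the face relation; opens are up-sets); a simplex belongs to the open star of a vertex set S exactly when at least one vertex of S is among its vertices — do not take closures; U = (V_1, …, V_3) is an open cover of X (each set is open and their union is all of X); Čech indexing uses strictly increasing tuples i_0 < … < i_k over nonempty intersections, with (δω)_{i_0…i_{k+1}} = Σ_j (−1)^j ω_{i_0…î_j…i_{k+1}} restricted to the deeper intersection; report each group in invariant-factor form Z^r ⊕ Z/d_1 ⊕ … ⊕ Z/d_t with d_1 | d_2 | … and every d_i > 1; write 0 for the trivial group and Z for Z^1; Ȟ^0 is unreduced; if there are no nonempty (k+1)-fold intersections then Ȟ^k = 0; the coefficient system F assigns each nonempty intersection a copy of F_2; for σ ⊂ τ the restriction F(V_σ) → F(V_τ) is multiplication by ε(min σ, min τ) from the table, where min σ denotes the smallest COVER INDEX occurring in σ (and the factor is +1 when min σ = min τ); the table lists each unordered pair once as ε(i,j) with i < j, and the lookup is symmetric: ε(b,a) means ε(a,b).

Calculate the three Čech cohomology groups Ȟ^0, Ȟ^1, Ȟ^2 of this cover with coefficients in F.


nonempty overlaps:
  V1={{q4},{q6},{q1,q4},{q1,q6},{q2,q4},{q3,q4},{q5,q6},{q1,q5,q6},{q2,q3,q4}} V2={{q2},{q3},{q1,q2},{q1,q3},{q2,q3},{q2,q4},{q2,q5},{q3,q4},{q3,q5},{q1,q3,q5},{q2,q3,q4}} V3={{q1},{q5},{q1,q2},{q1,q3},{q1,q4},{q1,q5},{q1,q6},{q2,q5},{q3,q5},{q5,q6},{q1,q3,q5},{q1,q5,q6}}
  V12={{q2,q4},{q3,q4},{q2,q3,q4}} V13={{q1,q4},{q1,q6},{q5,q6},{q1,q5,q6}} V23={{q1,q2},{q1,q3},{q2,q5},{q3,q5},{q1,q3,q5}}
C dims 3,3; δ0: rk_F2 2
degree 0: 3−2−0 = 1 → Ȟ^0 ≅ Z/2
degree 1: 3−0−2 = 1 → Ȟ^1 ≅ Z/2
degree 2: 0−0−0 = 0 → Ȟ^2 ≅ 0

Ȟ^0 ≅ Z/2, Ȟ^1 ≅ Z/2, Ȟ^2 ≅ 0


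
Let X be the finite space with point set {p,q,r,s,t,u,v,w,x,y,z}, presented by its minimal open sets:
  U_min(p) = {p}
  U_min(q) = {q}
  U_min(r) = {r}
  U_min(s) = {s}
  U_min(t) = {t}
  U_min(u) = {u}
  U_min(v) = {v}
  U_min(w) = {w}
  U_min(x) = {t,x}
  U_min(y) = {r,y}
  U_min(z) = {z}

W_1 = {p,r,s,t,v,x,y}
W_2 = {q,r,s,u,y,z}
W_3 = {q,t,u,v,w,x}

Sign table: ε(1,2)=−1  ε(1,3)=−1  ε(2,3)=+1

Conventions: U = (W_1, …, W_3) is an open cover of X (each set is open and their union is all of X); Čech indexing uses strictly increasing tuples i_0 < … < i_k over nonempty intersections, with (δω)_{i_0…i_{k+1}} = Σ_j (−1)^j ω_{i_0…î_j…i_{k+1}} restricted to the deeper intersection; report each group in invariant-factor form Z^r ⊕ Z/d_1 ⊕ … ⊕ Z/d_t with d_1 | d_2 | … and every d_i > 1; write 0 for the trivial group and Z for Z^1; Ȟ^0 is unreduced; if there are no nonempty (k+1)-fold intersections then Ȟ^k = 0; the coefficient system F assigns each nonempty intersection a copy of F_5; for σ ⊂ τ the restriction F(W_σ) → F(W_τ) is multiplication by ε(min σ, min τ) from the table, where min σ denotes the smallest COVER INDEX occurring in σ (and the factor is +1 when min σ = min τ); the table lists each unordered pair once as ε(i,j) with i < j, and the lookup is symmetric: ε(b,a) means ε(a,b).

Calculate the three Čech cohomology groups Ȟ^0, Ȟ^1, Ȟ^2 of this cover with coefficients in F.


cover nerve:
  W12={r,s,y} W13={t,v,x} W23={q,u}
C dims 3,3; δ0: rk_F5 2
Ȟ^0: (3−2)−0=1 ⇒ Z/5
Ȟ^1: (3−0)−2=1 ⇒ Z/5
Ȟ^2: (0−0)−0=0 ⇒ 0

Ȟ^0(U;F) ≅ Z/5,  Ȟ^1(U;F) ≅ Z/5,  Ȟ^2(U;F) ≅ 0


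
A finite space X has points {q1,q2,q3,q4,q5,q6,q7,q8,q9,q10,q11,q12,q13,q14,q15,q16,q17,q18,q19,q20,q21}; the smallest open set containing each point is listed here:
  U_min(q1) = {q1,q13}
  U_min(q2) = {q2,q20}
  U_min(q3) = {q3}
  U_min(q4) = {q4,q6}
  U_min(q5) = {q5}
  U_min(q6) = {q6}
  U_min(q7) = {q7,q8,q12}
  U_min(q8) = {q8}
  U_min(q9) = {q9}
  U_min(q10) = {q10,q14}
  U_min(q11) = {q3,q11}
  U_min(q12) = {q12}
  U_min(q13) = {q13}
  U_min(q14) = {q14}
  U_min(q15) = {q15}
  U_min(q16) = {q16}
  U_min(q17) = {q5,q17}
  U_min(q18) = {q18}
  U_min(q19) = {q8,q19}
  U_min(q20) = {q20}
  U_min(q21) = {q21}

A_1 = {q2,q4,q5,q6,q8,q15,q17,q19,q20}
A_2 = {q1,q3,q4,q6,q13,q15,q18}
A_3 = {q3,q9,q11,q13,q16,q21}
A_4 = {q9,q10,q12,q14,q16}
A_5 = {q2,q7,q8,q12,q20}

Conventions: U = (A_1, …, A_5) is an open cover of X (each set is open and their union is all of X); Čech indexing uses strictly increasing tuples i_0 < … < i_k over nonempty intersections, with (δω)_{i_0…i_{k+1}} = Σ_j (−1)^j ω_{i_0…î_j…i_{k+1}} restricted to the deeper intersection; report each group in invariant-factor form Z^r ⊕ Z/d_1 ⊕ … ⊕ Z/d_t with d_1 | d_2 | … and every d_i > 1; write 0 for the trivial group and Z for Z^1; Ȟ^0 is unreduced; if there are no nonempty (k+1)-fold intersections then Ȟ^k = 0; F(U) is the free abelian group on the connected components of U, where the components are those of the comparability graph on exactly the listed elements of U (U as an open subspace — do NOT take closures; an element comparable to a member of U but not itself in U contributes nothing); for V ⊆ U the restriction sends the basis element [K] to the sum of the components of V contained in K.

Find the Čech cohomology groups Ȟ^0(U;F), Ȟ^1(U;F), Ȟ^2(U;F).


nerve of the cover:
  A12={q4,q6,q15} A15={q2,q8,q20} A23={q3,q13} A34={q9,q16} A45={q12}
components per intersection:
  A1: {q2,q20} {q4,q6} {q5,q17} {q8,q19} {q15}
  A2: {q1,q13} {q3} {q4,q6} {q15} {q18}
  A3: {q3,q11} {q9} {q13} {q16} {q21}
  A4: {q9} {q10,q14} {q12} {q16}
  A5: {q2,q20} {q7,q8,q12}
  A12: {q4,q6} {q15}
  A15: {q2,q20} {q8}
  A23: {q3} {q13}
  A34: {q9} {q16}
  A45: {q12}
C dims 21,9; δ0: rk 9, SNF 1^9
Ȟ^0 = (21 − 9) − 0 = 12, so Ȟ^0 ≅ Z^12
Ȟ^1 = (9 − 0) − 9 = 0, so Ȟ^1 ≅ 0
Ȟ^2 = (0 − 0) − 0 = 0, so Ȟ^2 ≅ 0

Ȟ^0 = Z^12; Ȟ^1 = 0; Ȟ^2 = 0


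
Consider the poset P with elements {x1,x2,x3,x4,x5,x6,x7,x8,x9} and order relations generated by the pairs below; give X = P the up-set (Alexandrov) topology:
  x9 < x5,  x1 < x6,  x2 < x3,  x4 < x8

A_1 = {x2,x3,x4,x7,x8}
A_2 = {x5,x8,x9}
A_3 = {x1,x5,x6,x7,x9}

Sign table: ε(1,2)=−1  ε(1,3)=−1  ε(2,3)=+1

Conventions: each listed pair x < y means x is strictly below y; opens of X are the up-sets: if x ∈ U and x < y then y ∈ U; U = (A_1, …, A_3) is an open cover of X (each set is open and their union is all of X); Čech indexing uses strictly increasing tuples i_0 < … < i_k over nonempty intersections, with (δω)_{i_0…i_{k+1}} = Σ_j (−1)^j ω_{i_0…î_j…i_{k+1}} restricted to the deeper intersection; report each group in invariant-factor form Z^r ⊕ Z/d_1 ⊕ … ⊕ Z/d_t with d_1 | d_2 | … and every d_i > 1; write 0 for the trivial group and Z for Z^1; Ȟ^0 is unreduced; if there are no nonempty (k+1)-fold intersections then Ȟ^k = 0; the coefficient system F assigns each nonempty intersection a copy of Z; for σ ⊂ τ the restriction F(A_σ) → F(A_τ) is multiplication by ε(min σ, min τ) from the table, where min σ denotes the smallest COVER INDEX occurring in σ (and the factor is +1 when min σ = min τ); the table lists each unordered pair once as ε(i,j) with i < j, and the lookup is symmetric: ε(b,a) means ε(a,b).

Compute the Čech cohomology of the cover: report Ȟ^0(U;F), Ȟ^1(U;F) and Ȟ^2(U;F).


Ȟ^0 ≅ Z; Ȟ^1 ≅ Z; Ȟ^2 ≅ 0

nerve of the cover:
  A12={x8} A13={x7} A23={x5,x9}
C dims 3,3; δ0: rk 2, SNF 1^2
Ȟ^0 = (3 − 2) − 0 = 1, so Ȟ^0 ≅ Z
Ȟ^1 = (3 − 0) − 2 = 1, so Ȟ^1 ≅ Z
Ȟ^2 = (0 − 0) − 0 = 0, so Ȟ^2 ≅ 0


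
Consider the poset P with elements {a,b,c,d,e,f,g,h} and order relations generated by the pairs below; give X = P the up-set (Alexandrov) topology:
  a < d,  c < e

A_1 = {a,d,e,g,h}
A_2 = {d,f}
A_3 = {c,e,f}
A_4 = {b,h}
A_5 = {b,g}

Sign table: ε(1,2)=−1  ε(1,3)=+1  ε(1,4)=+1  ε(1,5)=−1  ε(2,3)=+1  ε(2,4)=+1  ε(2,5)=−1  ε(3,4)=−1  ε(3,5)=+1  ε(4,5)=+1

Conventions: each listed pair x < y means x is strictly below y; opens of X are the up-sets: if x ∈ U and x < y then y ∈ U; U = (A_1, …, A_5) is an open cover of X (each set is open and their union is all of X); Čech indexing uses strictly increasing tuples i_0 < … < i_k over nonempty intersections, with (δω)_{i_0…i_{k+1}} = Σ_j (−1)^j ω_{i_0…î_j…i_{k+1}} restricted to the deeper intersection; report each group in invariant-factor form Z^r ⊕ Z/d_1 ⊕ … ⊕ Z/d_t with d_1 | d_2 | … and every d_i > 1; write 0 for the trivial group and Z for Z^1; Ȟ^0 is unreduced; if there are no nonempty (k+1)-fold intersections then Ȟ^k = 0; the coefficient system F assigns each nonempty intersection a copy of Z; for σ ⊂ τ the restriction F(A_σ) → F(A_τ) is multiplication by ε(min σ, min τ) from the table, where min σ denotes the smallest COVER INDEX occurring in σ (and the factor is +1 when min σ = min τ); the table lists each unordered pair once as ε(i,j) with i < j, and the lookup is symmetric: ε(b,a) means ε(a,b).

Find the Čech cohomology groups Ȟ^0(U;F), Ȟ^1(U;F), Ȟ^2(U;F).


nonempty intersections:
  A12={d} A13={e} A14={h} A15={g} A23={f} A45={b}
C dims 5,6; δ0: rk 5, SNF 1^4·2
Ȟ^0: (5−5)−0=0 ⇒ 0
Ȟ^1: (6−0)−5=1 plus torsion [2] ⇒ Z ⊕ Z/2
Ȟ^2: (0−0)−0=0 ⇒ 0

Ȟ^0(U;F) ≅ 0, Ȟ^1(U;F) ≅ Z ⊕ Z/2, Ȟ^2(U;F) ≅ 0


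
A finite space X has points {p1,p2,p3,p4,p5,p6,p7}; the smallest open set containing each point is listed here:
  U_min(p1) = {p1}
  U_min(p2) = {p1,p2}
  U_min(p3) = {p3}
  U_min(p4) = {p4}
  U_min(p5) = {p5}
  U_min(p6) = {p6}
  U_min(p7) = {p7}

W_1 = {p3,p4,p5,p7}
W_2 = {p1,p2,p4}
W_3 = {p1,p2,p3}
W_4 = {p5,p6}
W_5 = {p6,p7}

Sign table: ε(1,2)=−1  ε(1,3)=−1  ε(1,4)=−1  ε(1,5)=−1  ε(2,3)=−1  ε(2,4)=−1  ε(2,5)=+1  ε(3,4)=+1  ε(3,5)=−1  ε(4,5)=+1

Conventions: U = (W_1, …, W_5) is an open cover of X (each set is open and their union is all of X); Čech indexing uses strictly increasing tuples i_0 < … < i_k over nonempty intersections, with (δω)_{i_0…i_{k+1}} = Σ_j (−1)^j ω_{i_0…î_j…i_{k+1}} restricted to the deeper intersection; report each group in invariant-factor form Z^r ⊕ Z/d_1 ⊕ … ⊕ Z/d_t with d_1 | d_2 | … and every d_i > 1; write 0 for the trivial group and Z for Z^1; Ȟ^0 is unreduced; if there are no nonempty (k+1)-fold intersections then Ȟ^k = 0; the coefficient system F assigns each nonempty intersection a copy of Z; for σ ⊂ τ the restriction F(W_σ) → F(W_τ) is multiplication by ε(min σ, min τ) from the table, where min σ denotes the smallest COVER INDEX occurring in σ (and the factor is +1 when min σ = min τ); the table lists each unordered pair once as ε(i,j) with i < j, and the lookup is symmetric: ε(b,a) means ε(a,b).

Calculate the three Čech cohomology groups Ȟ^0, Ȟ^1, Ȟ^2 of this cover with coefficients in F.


Ȟ^0 ≅ 0,  Ȟ^1 ≅ Z ⊕ Z/2,  Ȟ^2 ≅ 0

nonempty overlaps:
  W12={p4} W13={p3} W14={p5} W15={p7} W23={p1,p2} W45={p6}
C dims 5,6; δ0: rk 5, SNF 1^4·2
degree 0: 5−5−0 = 0 → Ȟ^0 ≅ 0
degree 1: 6−0−5 = 1 plus torsion [2] → Ȟ^1 ≅ Z ⊕ Z/2
degree 2: 0−0−0 = 0 → Ȟ^2 ≅ 0
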